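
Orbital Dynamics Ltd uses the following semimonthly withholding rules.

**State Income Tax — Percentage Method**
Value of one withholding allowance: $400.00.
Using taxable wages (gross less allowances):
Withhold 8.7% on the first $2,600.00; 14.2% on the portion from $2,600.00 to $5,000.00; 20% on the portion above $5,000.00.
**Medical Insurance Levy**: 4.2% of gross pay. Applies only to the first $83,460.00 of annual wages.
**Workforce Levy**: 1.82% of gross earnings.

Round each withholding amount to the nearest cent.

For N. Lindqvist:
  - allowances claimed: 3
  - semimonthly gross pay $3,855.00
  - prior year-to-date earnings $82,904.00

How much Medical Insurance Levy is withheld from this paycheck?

$23.35

Medical Insurance Levy: cap $83,460.00 − YTD $82,904.00 = $556.00 subject; 4.2% × $556.00 = $23.35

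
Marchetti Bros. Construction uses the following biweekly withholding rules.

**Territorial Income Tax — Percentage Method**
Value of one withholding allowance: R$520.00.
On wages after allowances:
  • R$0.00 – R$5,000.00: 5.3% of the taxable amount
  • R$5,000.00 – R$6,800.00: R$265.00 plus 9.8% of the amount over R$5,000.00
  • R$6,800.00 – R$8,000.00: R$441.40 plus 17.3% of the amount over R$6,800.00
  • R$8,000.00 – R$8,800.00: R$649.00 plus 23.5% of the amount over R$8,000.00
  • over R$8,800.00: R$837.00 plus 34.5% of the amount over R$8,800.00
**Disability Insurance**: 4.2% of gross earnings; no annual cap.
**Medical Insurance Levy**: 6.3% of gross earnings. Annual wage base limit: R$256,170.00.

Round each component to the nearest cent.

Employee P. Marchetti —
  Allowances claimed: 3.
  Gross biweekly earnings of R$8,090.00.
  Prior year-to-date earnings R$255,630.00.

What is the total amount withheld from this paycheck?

Territorial Income Tax: taxable = R$8,090.00 − 3×R$520.00 = R$6,530.00
  R$265.00 + 9.8% × (R$6,530.00 − R$5,000.00) = R$265.00 + 9.8% × R$1,530.00 = R$414.94
Disability Insurance: 4.2% × R$8,090.00 = R$339.78
Medical Insurance Levy: cap R$256,170.00 − YTD R$255,630.00 = R$540.00 subject; 6.3% × R$540.00 = R$34.02
Total: R$414.94 + R$339.78 + R$34.02 = R$788.74

R$788.74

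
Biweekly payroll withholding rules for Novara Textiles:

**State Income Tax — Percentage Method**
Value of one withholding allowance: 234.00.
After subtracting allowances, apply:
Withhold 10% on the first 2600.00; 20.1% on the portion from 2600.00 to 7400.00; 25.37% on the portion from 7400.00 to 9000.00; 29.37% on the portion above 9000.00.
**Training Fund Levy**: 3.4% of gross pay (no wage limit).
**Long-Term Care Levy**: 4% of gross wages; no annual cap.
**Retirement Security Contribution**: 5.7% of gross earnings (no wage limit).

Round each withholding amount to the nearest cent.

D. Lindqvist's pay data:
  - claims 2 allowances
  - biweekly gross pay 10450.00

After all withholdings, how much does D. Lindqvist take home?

State Income Tax: taxable = 10450.00 − 2×234.00 = 9982.00
  1630.72 + 29.37% × (9982.00 − 9000.00) = 1630.72 + 29.37% × 982.00 = 1919.13
Training Fund Levy: 3.4% × 10450.00 = 355.30
Long-Term Care Levy: 4% × 10450.00 = 418.00
Retirement Security Contribution: 5.7% × 10450.00 = 595.65
Total withheld: 1919.13 + 355.30 + 418.00 + 595.65 = 3288.08
Net pay: 10450.00 − 3288.08 = 7161.92

7161.92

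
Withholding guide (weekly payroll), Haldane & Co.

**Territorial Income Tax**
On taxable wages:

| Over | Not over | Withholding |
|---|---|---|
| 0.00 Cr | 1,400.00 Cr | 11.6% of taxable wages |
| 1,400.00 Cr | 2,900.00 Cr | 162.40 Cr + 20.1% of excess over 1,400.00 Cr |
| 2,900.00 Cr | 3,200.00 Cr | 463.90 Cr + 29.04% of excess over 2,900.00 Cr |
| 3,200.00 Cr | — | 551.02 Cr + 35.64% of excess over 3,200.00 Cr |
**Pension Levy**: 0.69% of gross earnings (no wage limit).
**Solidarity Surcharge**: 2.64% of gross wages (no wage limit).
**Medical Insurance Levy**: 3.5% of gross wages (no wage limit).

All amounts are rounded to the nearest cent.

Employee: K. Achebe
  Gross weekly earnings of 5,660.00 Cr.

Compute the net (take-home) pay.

3,845.67 Cr

Territorial Income Tax: taxable = 5,660.00 Cr
  551.02 Cr + 35.64% × (5,660.00 Cr − 3,200.00 Cr) = 551.02 Cr + 35.64% × 2,460.00 Cr = 1,427.76 Cr
Pension Levy: 0.69% × 5,660.00 Cr = 39.05 Cr
Solidarity Surcharge: 2.64% × 5,660.00 Cr = 149.42 Cr
Medical Insurance Levy: 3.5% × 5,660.00 Cr = 198.10 Cr
Total withheld: 1,427.76 Cr + 39.05 Cr + 149.42 Cr + 198.10 Cr = 1,814.33 Cr
Net pay: 5,660.00 Cr − 1,814.33 Cr = 3,845.67 Cr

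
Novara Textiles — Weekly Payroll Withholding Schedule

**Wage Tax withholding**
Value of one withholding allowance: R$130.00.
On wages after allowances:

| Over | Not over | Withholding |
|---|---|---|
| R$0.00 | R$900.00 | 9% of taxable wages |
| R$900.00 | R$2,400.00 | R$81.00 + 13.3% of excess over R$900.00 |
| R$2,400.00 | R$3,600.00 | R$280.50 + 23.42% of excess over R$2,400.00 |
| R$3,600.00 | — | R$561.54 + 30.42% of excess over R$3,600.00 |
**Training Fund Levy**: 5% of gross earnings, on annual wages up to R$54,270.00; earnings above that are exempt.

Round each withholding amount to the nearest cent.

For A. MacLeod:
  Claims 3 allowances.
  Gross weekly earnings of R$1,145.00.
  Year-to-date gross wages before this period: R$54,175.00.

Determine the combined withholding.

Wage Tax: taxable = R$1,145.00 − 3×R$130.00 = R$755.00
  9% × R$755.00 = R$67.95
Training Fund Levy: cap R$54,270.00 − YTD R$54,175.00 = R$95.00 subject; 5% × R$95.00 = R$4.75
Total: R$67.95 + R$4.75 = R$72.70

R$72.70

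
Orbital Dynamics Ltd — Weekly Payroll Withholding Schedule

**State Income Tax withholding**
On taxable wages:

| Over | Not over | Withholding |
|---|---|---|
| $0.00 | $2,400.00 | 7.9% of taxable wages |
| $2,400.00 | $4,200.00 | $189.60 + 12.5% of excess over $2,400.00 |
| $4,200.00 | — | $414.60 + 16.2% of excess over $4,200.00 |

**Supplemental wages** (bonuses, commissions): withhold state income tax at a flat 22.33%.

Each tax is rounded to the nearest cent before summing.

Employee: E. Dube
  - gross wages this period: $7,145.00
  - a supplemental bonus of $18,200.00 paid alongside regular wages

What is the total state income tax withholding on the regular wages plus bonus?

State Income Tax: taxable = $7,145.00
  $414.60 + 16.2% × ($7,145.00 − $4,200.00) = $414.60 + 16.2% × $2,945.00 = $891.69
Supplemental (22.33% flat on bonus): 22.33% × $18,200.00 = $4,064.06
Total state income tax: $891.69 + $4,064.06 = $4,955.75

$4,955.75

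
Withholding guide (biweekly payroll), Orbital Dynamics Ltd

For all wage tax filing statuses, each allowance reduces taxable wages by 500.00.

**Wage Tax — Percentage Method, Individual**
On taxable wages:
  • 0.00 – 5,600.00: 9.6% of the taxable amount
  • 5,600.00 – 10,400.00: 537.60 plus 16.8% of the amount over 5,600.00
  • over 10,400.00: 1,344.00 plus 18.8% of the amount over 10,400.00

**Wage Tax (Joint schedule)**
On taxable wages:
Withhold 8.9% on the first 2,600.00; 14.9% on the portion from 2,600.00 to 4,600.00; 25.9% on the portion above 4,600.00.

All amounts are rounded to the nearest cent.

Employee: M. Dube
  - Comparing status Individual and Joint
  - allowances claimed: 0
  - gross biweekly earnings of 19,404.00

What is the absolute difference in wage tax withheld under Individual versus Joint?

1,326.89

Wage Tax (Individual): taxable = 19,404.00
  1,344.00 + 18.8% × (19,404.00 − 10,400.00) = 1,344.00 + 18.8% × 9,004.00 = 3,036.75
Wage Tax (Joint): taxable = 19,404.00
  529.40 + 25.9% × (19,404.00 − 4,600.00) = 529.40 + 25.9% × 14,804.00 = 4,363.64
Difference: |3,036.75 − 4,363.64| = 1,326.89 (higher under Joint)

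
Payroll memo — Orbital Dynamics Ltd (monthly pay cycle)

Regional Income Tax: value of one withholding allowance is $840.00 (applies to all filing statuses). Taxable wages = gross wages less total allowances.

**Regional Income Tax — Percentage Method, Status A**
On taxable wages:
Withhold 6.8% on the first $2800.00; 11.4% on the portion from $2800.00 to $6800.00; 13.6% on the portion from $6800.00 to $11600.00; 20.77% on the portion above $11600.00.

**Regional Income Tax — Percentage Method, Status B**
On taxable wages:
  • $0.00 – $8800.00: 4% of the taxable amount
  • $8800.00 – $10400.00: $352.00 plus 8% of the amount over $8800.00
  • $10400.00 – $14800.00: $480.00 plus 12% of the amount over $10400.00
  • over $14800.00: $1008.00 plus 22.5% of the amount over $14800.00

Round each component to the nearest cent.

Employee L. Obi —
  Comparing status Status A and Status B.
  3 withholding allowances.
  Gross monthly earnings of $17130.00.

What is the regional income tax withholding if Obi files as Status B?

$985.20

Regional Income Tax (Status B): taxable = $17130.00 − 3×$840.00 = $14610.00
  $480.00 + 12% × ($14610.00 − $10400.00) = $480.00 + 12% × $4210.00 = $985.20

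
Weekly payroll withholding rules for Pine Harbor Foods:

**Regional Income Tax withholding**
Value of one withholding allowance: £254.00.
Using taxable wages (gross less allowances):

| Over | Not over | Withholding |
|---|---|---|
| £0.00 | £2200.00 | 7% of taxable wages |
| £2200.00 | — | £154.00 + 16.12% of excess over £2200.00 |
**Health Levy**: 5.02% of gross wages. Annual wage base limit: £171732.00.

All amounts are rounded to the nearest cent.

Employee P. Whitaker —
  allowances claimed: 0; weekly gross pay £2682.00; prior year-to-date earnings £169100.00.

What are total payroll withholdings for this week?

Regional Income Tax: taxable = £2682.00
  £154.00 + 16.12% × (£2682.00 − £2200.00) = £154.00 + 16.12% × £482.00 = £231.70
Health Levy: cap £171732.00 − YTD £169100.00 = £2632.00 subject; 5.02% × £2632.00 = £132.13
Total: £231.70 + £132.13 = £363.83

£363.83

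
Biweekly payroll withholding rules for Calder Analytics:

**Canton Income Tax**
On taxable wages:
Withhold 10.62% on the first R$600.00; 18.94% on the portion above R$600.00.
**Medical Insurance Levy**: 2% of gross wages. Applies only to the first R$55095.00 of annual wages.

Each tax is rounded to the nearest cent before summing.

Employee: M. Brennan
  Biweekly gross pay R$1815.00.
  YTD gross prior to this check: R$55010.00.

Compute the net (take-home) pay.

R$1519.46

Canton Income Tax: taxable = R$1815.00
  R$63.72 + 18.94% × (R$1815.00 − R$600.00) = R$63.72 + 18.94% × R$1215.00 = R$293.84
Medical Insurance Levy: cap R$55095.00 − YTD R$55010.00 = R$85.00 subject; 2% × R$85.00 = R$1.70
Total withheld: R$293.84 + R$1.70 = R$295.54
Net pay: R$1815.00 − R$295.54 = R$1519.46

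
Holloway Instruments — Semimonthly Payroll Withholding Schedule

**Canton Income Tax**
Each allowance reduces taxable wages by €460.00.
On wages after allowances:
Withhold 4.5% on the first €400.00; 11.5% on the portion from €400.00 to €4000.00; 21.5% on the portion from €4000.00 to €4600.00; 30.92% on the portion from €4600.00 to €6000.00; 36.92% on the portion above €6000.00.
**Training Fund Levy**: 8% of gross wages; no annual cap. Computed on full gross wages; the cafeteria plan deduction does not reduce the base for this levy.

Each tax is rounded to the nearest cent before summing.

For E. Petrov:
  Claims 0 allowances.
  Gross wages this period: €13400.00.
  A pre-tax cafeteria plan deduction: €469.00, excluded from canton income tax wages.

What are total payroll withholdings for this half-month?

Canton Income Tax: taxable = €13400.00 − €469.00 = €12931.00
  €993.88 + 36.92% × (€12931.00 − €6000.00) = €993.88 + 36.92% × €6931.00 = €3552.81
Training Fund Levy: 8% × €13400.00 = €1072.00
Total: €3552.81 + €1072.00 = €4624.81

€4624.81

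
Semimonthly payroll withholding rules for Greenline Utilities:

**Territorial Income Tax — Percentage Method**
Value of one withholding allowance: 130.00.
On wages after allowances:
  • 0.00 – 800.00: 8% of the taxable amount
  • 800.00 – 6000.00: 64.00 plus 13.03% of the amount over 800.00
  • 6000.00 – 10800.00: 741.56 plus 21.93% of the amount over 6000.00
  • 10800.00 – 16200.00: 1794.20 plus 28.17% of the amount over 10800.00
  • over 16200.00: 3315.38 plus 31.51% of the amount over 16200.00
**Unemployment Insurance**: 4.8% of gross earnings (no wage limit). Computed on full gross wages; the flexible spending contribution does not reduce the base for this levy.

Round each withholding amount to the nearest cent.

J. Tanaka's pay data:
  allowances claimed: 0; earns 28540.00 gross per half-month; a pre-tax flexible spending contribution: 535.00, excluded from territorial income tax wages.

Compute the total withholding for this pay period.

8405.06

Territorial Income Tax: taxable = 28540.00 − 535.00 = 28005.00
  3315.38 + 31.51% × (28005.00 − 16200.00) = 3315.38 + 31.51% × 11805.00 = 7035.14
Unemployment Insurance: 4.8% × 28540.00 = 1369.92
Total: 7035.14 + 1369.92 = 8405.06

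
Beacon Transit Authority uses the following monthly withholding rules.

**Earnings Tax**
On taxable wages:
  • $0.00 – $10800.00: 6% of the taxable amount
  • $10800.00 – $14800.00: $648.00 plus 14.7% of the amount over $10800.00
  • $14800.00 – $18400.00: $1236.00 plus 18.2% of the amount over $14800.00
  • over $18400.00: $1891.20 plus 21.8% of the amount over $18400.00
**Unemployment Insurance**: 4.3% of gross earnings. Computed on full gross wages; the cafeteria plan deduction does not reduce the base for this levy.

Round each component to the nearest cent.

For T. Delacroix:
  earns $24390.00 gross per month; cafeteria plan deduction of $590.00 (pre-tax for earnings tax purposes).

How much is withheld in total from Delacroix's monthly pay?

Earnings Tax: taxable = $24390.00 − $590.00 = $23800.00
  $1891.20 + 21.8% × ($23800.00 − $18400.00) = $1891.20 + 21.8% × $5400.00 = $3068.40
Unemployment Insurance: 4.3% × $24390.00 = $1048.77
Total: $3068.40 + $1048.77 = $4117.17

$4117.17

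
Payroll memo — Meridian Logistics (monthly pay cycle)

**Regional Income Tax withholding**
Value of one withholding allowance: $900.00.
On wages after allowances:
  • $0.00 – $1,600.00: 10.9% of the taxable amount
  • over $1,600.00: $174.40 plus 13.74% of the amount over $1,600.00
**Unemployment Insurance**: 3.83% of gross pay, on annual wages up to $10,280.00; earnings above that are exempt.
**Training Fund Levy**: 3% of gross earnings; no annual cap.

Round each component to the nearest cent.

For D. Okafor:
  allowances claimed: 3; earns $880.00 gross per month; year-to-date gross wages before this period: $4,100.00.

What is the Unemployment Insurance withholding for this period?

Unemployment Insurance: 3.83% × $880.00 = $33.70

$33.70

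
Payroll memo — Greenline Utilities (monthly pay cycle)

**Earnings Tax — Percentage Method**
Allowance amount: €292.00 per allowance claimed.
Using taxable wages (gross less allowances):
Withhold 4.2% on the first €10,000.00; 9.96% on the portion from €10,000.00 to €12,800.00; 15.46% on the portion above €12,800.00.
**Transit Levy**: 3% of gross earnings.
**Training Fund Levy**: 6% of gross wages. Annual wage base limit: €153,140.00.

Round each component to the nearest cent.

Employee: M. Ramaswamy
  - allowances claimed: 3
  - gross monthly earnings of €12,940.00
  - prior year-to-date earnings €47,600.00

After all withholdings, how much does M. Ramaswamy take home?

€11,149.83

Earnings Tax: taxable = €12,940.00 − 3×€292.00 = €12,064.00
  €420.00 + 9.96% × (€12,064.00 − €10,000.00) = €420.00 + 9.96% × €2,064.00 = €625.57
Transit Levy: 3% × €12,940.00 = €388.20
Training Fund Levy: 6% × €12,940.00 = €776.40
Total withheld: €625.57 + €388.20 + €776.40 = €1,790.17
Net pay: €12,940.00 − €1,790.17 = €11,149.83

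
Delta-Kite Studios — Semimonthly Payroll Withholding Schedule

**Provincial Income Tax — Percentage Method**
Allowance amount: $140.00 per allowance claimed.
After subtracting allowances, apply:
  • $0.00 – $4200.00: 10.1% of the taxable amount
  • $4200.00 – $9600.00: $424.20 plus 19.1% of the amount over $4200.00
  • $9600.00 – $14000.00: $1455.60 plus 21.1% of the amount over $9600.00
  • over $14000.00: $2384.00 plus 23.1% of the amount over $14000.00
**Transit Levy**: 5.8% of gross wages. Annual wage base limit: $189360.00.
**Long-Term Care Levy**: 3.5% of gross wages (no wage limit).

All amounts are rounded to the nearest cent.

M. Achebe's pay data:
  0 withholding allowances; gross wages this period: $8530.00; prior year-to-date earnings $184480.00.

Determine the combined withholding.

Provincial Income Tax: taxable = $8530.00
  $424.20 + 19.1% × ($8530.00 − $4200.00) = $424.20 + 19.1% × $4330.00 = $1251.23
Transit Levy: cap $189360.00 − YTD $184480.00 = $4880.00 subject; 5.8% × $4880.00 = $283.04
Long-Term Care Levy: 3.5% × $8530.00 = $298.55
Total: $1251.23 + $283.04 + $298.55 = $1832.82

$1832.82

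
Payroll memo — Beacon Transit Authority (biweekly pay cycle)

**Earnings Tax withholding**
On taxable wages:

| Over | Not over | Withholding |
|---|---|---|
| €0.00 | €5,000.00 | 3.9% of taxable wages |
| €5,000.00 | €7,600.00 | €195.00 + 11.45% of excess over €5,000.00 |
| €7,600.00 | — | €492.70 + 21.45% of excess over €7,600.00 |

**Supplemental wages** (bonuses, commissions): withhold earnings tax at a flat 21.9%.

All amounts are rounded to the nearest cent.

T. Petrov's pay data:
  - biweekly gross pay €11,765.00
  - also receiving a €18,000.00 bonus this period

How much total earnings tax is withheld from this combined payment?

€5,328.09

Earnings Tax: taxable = €11,765.00
  €492.70 + 21.45% × (€11,765.00 − €7,600.00) = €492.70 + 21.45% × €4,165.00 = €1,386.09
Supplemental (21.9% flat on bonus): 21.9% × €18,000.00 = €3,942.00
Total earnings tax: €1,386.09 + €3,942.00 = €5,328.09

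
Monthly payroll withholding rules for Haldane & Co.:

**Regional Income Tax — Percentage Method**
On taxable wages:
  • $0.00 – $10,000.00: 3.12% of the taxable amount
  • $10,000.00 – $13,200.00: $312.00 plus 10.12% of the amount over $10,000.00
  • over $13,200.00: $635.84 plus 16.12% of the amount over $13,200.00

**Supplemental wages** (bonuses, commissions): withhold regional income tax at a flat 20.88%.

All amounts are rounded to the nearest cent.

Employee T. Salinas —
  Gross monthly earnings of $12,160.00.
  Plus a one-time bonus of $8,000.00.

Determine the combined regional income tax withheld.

$2,200.99

Regional Income Tax: taxable = $12,160.00
  $312.00 + 10.12% × ($12,160.00 − $10,000.00) = $312.00 + 10.12% × $2,160.00 = $530.59
Supplemental (20.88% flat on bonus): 20.88% × $8,000.00 = $1,670.40
Total regional income tax: $530.59 + $1,670.40 = $2,200.99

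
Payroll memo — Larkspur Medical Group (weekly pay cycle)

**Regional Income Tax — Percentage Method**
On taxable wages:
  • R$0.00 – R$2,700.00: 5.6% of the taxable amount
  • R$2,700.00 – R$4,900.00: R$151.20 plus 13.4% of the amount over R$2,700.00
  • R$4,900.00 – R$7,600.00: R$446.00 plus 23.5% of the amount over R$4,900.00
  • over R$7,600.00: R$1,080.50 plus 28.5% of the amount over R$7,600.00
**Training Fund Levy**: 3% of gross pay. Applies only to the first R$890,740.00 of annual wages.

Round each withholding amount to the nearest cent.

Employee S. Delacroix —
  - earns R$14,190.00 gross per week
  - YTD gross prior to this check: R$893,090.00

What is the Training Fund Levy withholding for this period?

R$0.00

Training Fund Levy: YTD R$893,090.00 ≥ cap R$890,740.00 → R$0.00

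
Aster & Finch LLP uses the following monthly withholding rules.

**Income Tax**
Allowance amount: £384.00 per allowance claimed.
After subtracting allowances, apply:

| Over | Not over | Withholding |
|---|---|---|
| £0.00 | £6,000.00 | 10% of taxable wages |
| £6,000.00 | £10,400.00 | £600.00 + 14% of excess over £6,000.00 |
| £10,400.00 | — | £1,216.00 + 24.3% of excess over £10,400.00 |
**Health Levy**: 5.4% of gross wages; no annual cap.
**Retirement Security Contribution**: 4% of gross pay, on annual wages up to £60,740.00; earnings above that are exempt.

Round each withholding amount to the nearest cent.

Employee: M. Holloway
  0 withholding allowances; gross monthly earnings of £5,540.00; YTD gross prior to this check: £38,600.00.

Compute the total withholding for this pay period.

£1,074.76

Income Tax: taxable = £5,540.00
  10% × £5,540.00 = £554.00
Health Levy: 5.4% × £5,540.00 = £299.16
Retirement Security Contribution: 4% × £5,540.00 = £221.60
Total: £554.00 + £299.16 + £221.60 = £1,074.76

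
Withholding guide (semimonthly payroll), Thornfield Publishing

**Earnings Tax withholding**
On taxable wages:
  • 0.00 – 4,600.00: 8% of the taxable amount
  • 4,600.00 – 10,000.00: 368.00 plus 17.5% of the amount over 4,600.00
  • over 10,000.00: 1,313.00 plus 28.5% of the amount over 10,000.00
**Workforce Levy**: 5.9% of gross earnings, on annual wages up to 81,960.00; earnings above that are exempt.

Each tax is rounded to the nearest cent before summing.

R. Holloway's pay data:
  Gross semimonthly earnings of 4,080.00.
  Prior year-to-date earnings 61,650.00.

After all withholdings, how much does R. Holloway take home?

Earnings Tax: taxable = 4,080.00
  8% × 4,080.00 = 326.40
Workforce Levy: 5.9% × 4,080.00 = 240.72
Total withheld: 326.40 + 240.72 = 567.12
Net pay: 4,080.00 − 567.12 = 3,512.88

3,512.88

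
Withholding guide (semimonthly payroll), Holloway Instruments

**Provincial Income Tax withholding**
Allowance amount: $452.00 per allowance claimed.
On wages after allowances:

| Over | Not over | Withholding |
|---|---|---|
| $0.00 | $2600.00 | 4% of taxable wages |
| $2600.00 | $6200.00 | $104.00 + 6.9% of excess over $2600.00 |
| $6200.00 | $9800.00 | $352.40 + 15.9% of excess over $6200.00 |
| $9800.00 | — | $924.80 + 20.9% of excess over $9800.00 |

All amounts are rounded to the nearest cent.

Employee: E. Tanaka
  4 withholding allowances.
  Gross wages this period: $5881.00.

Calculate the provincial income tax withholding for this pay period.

Provincial Income Tax: taxable = $5881.00 − 4×$452.00 = $4073.00
  $104.00 + 6.9% × ($4073.00 − $2600.00) = $104.00 + 6.9% × $1473.00 = $205.64

$205.64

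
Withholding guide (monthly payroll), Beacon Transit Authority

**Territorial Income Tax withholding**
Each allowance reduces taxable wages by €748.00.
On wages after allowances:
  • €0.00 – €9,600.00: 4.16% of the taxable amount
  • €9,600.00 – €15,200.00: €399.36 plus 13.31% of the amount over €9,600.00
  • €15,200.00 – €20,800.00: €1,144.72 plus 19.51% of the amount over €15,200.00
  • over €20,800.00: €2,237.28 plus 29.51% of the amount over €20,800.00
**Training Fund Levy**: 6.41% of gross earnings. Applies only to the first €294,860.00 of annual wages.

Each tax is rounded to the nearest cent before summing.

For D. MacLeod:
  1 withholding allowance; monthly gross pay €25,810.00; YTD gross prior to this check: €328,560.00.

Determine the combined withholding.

Territorial Income Tax: taxable = €25,810.00 − 1×€748.00 = €25,062.00
  €2,237.28 + 29.51% × (€25,062.00 − €20,800.00) = €2,237.28 + 29.51% × €4,262.00 = €3,495.00
Training Fund Levy: YTD €328,560.00 ≥ cap €294,860.00 → €0.00
Total: €3,495.00 + €0.00 = €3,495.00

€3,495.00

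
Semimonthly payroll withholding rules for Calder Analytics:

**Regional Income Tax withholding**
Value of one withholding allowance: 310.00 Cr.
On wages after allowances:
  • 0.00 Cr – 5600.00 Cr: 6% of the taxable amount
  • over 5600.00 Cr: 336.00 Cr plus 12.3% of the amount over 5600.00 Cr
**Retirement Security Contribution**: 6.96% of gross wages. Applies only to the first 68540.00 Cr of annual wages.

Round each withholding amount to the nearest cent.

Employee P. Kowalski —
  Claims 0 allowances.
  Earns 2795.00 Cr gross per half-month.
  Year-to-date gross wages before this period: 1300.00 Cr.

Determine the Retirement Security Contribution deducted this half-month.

Retirement Security Contribution: 6.96% × 2795.00 Cr = 194.53 Cr

194.53 Cr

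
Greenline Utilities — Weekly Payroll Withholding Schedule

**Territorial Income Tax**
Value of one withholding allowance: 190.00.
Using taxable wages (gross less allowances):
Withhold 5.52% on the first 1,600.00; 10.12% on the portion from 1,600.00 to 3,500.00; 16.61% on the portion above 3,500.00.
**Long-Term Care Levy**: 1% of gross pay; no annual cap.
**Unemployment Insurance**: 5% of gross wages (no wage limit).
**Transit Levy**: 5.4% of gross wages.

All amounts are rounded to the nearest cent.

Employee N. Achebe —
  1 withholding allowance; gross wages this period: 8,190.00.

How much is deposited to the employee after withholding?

Territorial Income Tax: taxable = 8,190.00 − 1×190.00 = 8,000.00
  280.60 + 16.61% × (8,000.00 − 3,500.00) = 280.60 + 16.61% × 4,500.00 = 1,028.05
Long-Term Care Levy: 1% × 8,190.00 = 81.90
Unemployment Insurance: 5% × 8,190.00 = 409.50
Transit Levy: 5.4% × 8,190.00 = 442.26
Total withheld: 1,028.05 + 81.90 + 409.50 + 442.26 = 1,961.71
Net pay: 8,190.00 − 1,961.71 = 6,228.29

6,228.29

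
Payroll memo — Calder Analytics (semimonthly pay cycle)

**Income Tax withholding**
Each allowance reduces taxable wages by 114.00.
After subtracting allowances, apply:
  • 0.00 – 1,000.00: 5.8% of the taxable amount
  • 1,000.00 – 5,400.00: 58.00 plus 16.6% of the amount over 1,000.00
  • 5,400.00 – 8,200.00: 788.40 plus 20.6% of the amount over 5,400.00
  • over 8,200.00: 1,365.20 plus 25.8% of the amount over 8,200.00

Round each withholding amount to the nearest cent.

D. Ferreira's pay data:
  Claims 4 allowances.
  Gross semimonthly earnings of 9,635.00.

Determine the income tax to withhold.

1,617.78

Income Tax: taxable = 9,635.00 − 4×114.00 = 9,179.00
  1,365.20 + 25.8% × (9,179.00 − 8,200.00) = 1,365.20 + 25.8% × 979.00 = 1,617.78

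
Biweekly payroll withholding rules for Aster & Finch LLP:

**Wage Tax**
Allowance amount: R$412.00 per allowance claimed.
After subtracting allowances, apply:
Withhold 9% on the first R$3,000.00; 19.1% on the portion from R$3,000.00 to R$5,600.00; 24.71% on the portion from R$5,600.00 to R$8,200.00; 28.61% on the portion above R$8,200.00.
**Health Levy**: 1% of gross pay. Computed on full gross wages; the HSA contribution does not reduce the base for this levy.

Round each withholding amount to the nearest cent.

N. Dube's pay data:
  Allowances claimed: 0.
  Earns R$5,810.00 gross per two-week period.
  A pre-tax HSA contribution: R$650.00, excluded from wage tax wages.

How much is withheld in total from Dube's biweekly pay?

R$740.66

Wage Tax: taxable = R$5,810.00 − R$650.00 = R$5,160.00
  R$270.00 + 19.1% × (R$5,160.00 − R$3,000.00) = R$270.00 + 19.1% × R$2,160.00 = R$682.56
Health Levy: 1% × R$5,810.00 = R$58.10
Total: R$682.56 + R$58.10 = R$740.66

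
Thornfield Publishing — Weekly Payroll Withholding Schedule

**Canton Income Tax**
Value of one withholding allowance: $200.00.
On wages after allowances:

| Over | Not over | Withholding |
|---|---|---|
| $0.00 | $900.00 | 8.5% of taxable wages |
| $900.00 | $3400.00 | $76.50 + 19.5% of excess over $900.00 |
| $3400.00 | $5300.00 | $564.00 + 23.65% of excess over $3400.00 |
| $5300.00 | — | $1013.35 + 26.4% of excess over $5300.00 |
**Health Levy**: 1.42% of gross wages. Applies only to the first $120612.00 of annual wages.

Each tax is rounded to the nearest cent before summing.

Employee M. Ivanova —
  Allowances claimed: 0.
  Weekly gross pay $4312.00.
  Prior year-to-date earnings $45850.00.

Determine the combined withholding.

$840.92

Canton Income Tax: taxable = $4312.00
  $564.00 + 23.65% × ($4312.00 − $3400.00) = $564.00 + 23.65% × $912.00 = $779.69
Health Levy: 1.42% × $4312.00 = $61.23
Total: $779.69 + $61.23 = $840.92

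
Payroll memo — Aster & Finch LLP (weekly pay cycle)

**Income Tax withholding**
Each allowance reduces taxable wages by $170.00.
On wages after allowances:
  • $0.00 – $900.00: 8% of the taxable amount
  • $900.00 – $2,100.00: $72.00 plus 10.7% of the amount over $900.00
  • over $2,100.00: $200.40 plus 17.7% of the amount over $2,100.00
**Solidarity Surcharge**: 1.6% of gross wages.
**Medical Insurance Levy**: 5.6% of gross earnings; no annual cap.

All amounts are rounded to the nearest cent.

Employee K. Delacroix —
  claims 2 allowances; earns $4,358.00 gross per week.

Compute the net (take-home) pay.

Income Tax: taxable = $4,358.00 − 2×$170.00 = $4,018.00
  $200.40 + 17.7% × ($4,018.00 − $2,100.00) = $200.40 + 17.7% × $1,918.00 = $539.89
Solidarity Surcharge: 1.6% × $4,358.00 = $69.73
Medical Insurance Levy: 5.6% × $4,358.00 = $244.05
Total withheld: $539.89 + $69.73 + $244.05 = $853.67
Net pay: $4,358.00 − $853.67 = $3,504.33

$3,504.33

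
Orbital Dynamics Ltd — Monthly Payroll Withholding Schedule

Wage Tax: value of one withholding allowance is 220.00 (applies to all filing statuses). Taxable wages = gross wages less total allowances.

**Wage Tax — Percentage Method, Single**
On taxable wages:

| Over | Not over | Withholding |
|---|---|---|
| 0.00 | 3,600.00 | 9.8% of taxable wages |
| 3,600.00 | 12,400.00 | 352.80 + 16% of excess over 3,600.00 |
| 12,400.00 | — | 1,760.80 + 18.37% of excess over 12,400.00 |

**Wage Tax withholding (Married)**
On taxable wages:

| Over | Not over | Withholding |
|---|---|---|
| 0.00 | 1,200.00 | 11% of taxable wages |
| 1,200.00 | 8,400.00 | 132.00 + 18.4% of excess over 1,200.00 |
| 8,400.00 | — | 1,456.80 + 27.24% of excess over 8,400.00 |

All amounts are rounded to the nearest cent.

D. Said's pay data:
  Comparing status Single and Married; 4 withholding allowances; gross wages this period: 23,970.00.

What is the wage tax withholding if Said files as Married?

5,458.36

Wage Tax (Married): taxable = 23,970.00 − 4×220.00 = 23,090.00
  1,456.80 + 27.24% × (23,090.00 − 8,400.00) = 1,456.80 + 27.24% × 14,690.00 = 5,458.36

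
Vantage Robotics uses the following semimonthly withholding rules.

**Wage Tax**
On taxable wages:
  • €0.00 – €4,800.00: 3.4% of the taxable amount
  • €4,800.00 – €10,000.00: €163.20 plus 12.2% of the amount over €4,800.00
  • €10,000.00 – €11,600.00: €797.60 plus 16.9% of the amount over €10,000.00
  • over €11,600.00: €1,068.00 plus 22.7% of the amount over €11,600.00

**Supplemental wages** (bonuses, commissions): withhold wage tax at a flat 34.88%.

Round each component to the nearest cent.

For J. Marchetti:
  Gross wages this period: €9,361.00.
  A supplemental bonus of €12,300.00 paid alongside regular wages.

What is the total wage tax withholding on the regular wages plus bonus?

€5,009.88

Wage Tax: taxable = €9,361.00
  €163.20 + 12.2% × (€9,361.00 − €4,800.00) = €163.20 + 12.2% × €4,561.00 = €719.64
Supplemental (34.88% flat on bonus): 34.88% × €12,300.00 = €4,290.24
Total wage tax: €719.64 + €4,290.24 = €5,009.88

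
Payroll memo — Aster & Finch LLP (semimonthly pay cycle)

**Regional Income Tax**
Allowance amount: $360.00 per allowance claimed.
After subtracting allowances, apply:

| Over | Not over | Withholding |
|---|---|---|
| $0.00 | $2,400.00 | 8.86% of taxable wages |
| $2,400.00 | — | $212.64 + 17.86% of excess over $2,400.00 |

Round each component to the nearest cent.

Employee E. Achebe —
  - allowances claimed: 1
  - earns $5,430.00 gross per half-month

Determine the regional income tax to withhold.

$689.50

Regional Income Tax: taxable = $5,430.00 − 1×$360.00 = $5,070.00
  $212.64 + 17.86% × ($5,070.00 − $2,400.00) = $212.64 + 17.86% × $2,670.00 = $689.50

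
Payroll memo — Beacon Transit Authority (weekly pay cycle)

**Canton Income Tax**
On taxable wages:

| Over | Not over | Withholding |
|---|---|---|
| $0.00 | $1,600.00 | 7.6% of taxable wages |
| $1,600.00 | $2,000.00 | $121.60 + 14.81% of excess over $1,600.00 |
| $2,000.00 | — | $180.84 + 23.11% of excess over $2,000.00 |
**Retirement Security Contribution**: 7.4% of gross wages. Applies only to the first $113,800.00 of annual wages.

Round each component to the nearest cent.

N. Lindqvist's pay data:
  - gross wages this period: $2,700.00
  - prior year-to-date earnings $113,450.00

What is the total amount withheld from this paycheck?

$368.51

Canton Income Tax: taxable = $2,700.00
  $180.84 + 23.11% × ($2,700.00 − $2,000.00) = $180.84 + 23.11% × $700.00 = $342.61
Retirement Security Contribution: cap $113,800.00 − YTD $113,450.00 = $350.00 subject; 7.4% × $350.00 = $25.90
Total: $342.61 + $25.90 = $368.51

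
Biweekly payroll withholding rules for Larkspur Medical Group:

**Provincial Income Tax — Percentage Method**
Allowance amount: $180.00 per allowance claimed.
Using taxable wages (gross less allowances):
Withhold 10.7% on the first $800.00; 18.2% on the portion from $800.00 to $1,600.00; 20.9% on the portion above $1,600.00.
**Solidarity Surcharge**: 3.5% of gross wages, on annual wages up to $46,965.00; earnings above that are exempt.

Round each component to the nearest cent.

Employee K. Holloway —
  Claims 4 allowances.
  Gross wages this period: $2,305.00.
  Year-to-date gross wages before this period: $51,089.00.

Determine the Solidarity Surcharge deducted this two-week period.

$0.00

Solidarity Surcharge: YTD $51,089.00 ≥ cap $46,965.00 → $0.00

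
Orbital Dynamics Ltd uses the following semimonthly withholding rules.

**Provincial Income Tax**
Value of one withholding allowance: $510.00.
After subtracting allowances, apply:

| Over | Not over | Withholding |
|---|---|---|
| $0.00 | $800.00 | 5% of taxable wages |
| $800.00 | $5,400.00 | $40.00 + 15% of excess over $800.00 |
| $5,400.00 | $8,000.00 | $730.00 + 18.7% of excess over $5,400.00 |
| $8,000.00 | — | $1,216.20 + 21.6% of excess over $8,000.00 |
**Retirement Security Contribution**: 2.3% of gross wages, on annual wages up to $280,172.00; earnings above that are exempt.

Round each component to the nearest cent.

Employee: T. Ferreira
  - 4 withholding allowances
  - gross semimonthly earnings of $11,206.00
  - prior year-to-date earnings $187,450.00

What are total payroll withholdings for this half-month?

$1,725.80

Provincial Income Tax: taxable = $11,206.00 − 4×$510.00 = $9,166.00
  $1,216.20 + 21.6% × ($9,166.00 − $8,000.00) = $1,216.20 + 21.6% × $1,166.00 = $1,468.06
Retirement Security Contribution: 2.3% × $11,206.00 = $257.74
Total: $1,468.06 + $257.74 = $1,725.80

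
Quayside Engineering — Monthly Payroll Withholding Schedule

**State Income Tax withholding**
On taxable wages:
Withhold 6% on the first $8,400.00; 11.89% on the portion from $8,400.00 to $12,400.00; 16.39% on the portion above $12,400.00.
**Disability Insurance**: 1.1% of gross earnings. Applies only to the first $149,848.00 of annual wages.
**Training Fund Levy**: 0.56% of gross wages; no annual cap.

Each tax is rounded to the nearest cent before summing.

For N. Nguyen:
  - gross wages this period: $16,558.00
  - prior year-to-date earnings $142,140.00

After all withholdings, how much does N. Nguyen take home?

State Income Tax: taxable = $16,558.00
  $979.60 + 16.39% × ($16,558.00 − $12,400.00) = $979.60 + 16.39% × $4,158.00 = $1,661.10
Disability Insurance: cap $149,848.00 − YTD $142,140.00 = $7,708.00 subject; 1.1% × $7,708.00 = $84.79
Training Fund Levy: 0.56% × $16,558.00 = $92.72
Total withheld: $1,661.10 + $84.79 + $92.72 = $1,838.61
Net pay: $16,558.00 − $1,838.61 = $14,719.39

$14,719.39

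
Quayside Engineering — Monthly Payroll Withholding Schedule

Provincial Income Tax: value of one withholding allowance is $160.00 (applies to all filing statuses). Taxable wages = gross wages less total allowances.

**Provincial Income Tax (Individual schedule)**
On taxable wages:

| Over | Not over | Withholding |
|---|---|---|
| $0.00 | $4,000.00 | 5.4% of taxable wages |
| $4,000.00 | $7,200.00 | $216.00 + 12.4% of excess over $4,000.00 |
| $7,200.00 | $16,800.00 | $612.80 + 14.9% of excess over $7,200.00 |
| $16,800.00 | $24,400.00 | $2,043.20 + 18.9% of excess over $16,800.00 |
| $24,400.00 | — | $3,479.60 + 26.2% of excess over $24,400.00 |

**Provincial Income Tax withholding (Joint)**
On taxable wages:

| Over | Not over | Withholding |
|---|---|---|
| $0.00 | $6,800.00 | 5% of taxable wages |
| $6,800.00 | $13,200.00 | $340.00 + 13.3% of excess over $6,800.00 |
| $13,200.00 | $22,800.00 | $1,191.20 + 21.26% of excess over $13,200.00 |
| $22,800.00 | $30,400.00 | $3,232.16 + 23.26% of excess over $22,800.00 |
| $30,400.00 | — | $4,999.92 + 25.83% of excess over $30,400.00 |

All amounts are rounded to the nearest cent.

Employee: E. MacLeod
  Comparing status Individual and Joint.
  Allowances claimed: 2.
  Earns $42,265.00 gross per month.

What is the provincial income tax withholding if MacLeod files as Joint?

Provincial Income Tax (Joint): taxable = $42,265.00 − 2×$160.00 = $41,945.00
  $4,999.92 + 25.83% × ($41,945.00 − $30,400.00) = $4,999.92 + 25.83% × $11,545.00 = $7,981.99

$7,981.99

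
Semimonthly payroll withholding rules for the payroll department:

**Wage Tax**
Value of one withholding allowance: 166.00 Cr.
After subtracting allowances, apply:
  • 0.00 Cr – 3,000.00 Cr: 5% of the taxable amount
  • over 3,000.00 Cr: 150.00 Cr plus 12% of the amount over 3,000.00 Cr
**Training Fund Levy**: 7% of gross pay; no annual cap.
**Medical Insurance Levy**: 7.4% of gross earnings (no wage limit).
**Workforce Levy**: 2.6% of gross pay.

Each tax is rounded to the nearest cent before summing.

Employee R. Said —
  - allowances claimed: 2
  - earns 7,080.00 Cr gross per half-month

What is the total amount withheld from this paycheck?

Wage Tax: taxable = 7,080.00 Cr − 2×166.00 Cr = 6,748.00 Cr
  150.00 Cr + 12% × (6,748.00 Cr − 3,000.00 Cr) = 150.00 Cr + 12% × 3,748.00 Cr = 599.76 Cr
Training Fund Levy: 7% × 7,080.00 Cr = 495.60 Cr
Medical Insurance Levy: 7.4% × 7,080.00 Cr = 523.92 Cr
Workforce Levy: 2.6% × 7,080.00 Cr = 184.08 Cr
Total: 599.76 Cr + 495.60 Cr + 523.92 Cr + 184.08 Cr = 1,803.36 Cr

1,803.36 Cr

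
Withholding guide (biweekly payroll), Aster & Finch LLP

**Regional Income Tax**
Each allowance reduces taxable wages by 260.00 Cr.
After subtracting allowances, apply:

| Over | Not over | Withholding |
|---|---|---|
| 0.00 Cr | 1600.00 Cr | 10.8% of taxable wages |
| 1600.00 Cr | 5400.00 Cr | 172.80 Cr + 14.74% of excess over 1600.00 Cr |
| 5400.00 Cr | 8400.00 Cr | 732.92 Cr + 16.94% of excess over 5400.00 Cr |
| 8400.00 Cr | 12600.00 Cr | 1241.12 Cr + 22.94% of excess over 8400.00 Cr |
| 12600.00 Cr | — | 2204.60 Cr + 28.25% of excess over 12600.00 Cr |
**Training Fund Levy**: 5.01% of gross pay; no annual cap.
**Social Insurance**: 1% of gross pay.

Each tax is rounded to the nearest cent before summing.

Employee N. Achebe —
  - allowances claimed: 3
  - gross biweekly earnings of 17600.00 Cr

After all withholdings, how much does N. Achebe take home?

Regional Income Tax: taxable = 17600.00 Cr − 3×260.00 Cr = 16820.00 Cr
  2204.60 Cr + 28.25% × (16820.00 Cr − 12600.00 Cr) = 2204.60 Cr + 28.25% × 4220.00 Cr = 3396.75 Cr
Training Fund Levy: 5.01% × 17600.00 Cr = 881.76 Cr
Social Insurance: 1% × 17600.00 Cr = 176.00 Cr
Total withheld: 3396.75 Cr + 881.76 Cr + 176.00 Cr = 4454.51 Cr
Net pay: 17600.00 Cr − 4454.51 Cr = 13145.49 Cr

13145.49 Cr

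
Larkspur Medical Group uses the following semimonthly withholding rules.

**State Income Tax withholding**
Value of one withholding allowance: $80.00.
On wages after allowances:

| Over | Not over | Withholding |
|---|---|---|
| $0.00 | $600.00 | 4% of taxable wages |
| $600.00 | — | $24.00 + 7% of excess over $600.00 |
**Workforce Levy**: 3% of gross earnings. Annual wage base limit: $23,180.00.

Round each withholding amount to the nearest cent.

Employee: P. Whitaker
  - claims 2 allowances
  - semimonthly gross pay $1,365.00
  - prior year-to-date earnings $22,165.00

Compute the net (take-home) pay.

$1,268.20

State Income Tax: taxable = $1,365.00 − 2×$80.00 = $1,205.00
  $24.00 + 7% × ($1,205.00 − $600.00) = $24.00 + 7% × $605.00 = $66.35
Workforce Levy: cap $23,180.00 − YTD $22,165.00 = $1,015.00 subject; 3% × $1,015.00 = $30.45
Total withheld: $66.35 + $30.45 = $96.80
Net pay: $1,365.00 − $96.80 = $1,268.20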